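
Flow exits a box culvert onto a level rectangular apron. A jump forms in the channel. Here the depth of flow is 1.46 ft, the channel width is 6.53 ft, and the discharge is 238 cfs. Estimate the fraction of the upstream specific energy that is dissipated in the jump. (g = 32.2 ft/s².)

ΔE/E₁ = 0.348 (34.8%)

q = Q/b = 238/6.53 = 36.4 ft²/s; V₁ = q/y₁ = 25.0 ft/s. Fr₁ = V₁/√(g·y₁) = 3.64.
From the momentum equation for a rectangular channel, y₂/y₁ = ½[√(1 + 8Fr₁²) − 1] = ½[√107.0 − 1] = 4.67.
y₂ = 4.67 × 1.46 = 6.82 ft.
E₁ = y₁ + V₁²/2g = 11.1 ft. ΔE = (y₂ − y₁)³/(4y₁y₂) = 3.87 ft. ΔE/E₁ = 3.87/11.1 = 0.348.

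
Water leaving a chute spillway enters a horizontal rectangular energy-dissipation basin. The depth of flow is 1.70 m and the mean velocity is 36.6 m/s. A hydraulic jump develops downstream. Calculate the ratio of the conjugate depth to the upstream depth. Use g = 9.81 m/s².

y₂/y₁ = 12.2

Fr₁ = V₁/√(g·y₁) = 36.6/√(9.81×1.70) = 8.96.
From the momentum equation for a rectangular channel, y₂/y₁ = ½[√(1 + 8Fr₁²) − 1] = ½[√643.6 − 1] = 12.2.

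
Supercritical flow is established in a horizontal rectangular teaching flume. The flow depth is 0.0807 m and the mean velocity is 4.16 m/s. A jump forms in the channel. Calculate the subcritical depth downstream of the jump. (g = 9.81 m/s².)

Fr₁ = V₁/√(g·y₁) = 4.16/√(9.81×0.0807) = 4.68.
Bélanger equation: y₂/y₁ = ½[√(1 + 8Fr₁²) − 1] = ½[√175.9 − 1] = 6.13.
y₂ = 6.13 × 0.0807 = 0.495 m.

y₂ = 0.495 m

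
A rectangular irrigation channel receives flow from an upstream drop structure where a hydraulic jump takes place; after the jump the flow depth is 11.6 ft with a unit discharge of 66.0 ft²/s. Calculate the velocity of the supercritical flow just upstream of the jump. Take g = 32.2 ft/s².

V₁ = 37.8 ft/s

V₂ = q/y₂ = 66.0/11.6 = 5.69 ft/s; Fr₂ = V₂/√(g·y₂) = 0.294.
From the momentum equation (using Fr₂), y₁/y₂ = ½[√(1 + 8Fr₂²) − 1] = ½[√1.693 − 1] = 0.151.
y₁ = 0.151 × 11.6 = 1.75 ft.
V₁ = q/y₁ = 66.0/1.75 = 37.8 ft/s.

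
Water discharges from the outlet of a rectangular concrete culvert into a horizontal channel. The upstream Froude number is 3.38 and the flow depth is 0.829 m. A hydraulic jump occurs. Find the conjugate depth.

Fr₁ = 3.38 (given).
By Bélanger, y₂/y₁ = ½[√(1 + 8Fr₁²) − 1] = ½[√92.40 − 1] = 4.31.
y₂ = 4.31 × 0.829 = 3.57 m.

y₂ = 3.57 m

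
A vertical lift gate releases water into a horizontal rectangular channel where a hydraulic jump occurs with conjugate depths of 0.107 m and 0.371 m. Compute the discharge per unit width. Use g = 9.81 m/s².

For a rectangular channel the momentum equation gives q² = ½·g·y₁·y₂·(y₁ + y₂) = ½×9.81×0.107×0.371×0.478 = 0.0931.
q = √0.0931 = 0.305 m²/s.

q = 0.305 m²/s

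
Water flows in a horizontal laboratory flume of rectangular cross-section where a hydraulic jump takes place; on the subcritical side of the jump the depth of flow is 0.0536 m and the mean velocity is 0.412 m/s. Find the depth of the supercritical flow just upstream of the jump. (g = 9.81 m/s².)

y₁ = 0.0239 m

Fr₂ = V₂/√(g·y₂) = 0.412/√(9.81×0.0536) = 0.568.
Since the conjugate-depth ratio holds either way, y₁/y₂ = ½[√(1 + 8Fr₂²) − 1] = ½[√3.583 − 1] = 0.446.
y₁ = 0.446 × 0.0536 = 0.0239 m.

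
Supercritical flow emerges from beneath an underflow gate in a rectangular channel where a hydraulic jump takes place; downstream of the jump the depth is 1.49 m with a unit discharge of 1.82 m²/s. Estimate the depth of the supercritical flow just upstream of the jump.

y₁ = 0.259 m

V₂ = q/y₂ = 1.82/1.49 = 1.22 m/s; Fr₂ = V₂/√(g·y₂) = 0.319.
Since the conjugate-depth ratio holds either way, y₁/y₂ = ½[√(1 + 8Fr₂²) − 1] = ½[√1.817 − 1] = 0.174.
y₁ = 0.174 × 1.49 = 0.259 m.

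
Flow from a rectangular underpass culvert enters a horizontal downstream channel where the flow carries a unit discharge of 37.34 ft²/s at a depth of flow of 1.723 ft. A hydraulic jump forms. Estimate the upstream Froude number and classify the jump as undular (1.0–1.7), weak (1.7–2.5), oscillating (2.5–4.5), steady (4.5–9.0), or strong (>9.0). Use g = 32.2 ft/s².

V₁ = q/y₁ = 37.34/1.723 = 21.67 ft/s. Fr₁ = V₁/√(g·y₁) = 21.67/√(32.2×1.723) = 2.910.
Fr₁ = 2.910 lies in the oscillating range.

Fr₁ = 2.910; oscillating jump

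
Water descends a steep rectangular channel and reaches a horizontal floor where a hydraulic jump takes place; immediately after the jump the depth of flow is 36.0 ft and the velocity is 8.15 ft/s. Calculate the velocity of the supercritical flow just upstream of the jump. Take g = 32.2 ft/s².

V₁ = 78.5 ft/s

Fr₂ = V₂/√(g·y₂) = 8.15/√(32.2×36.0) = 0.239.
From the momentum equation (using Fr₂), y₁/y₂ = ½[√(1 + 8Fr₂²) − 1] = ½[√1.458 − 1] = 0.104.
y₁ = 0.104 × 36.0 = 3.74 ft.
V₁ = q/y₁ = 293/3.74 = 78.5 ft/s.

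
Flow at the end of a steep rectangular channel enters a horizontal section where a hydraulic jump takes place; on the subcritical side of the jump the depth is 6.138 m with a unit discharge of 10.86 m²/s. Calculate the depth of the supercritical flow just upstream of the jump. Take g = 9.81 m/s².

y₁ = 0.5829 m

V₂ = q/y₂ = 10.86/6.138 = 1.769 m/s; Fr₂ = V₂/√(g·y₂) = 0.2280.
Applying the sequent-depth relation in reverse, y₁/y₂ = ½[√(1 + 8Fr₂²) − 1] = ½[√1.4159 − 1] = 0.09496.
y₁ = 0.09496 × 6.138 = 0.5829 m.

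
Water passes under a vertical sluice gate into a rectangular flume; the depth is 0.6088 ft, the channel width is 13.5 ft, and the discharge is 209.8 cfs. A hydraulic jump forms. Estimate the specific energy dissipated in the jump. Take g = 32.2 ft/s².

q = Q/b = 209.8/13.5 = 15.54 ft²/s; V₁ = q/y₁ = 25.53 ft/s. Fr₁ = V₁/√(g·y₁) = 5.765.
Conjugate-depth relation: y₂/y₁ = ½[√(1 + 8Fr₁²) − 1] = ½[√266.92 − 1] = 7.669.
y₂ = 7.669 × 0.6088 = 4.669 ft.
V₂ = q/y₂ = 15.54/4.669 = 3.329 ft/s. E₁ = y₁ + V₁²/2g = 10.73 ft; E₂ = y₂ + V₂²/2g = 4.841 ft. ΔE = E₁ − E₂ = 5.886 ft.

ΔE = 5.886 ft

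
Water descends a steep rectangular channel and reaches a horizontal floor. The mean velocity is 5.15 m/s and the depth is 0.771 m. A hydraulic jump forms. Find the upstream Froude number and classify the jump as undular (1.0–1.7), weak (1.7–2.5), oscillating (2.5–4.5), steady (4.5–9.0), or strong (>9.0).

Fr₁ = 1.87; weak jump

Fr₁ = V₁/√(g·y₁) = 5.15/√(9.81×0.771) = 1.87.
Fr₁ = 1.87 lies in the weak range.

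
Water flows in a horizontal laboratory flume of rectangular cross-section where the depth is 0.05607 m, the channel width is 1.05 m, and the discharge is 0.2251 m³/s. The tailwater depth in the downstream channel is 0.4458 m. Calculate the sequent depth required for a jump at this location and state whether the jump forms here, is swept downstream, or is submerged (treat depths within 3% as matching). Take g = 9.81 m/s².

q = Q/b = 0.2251/1.05 = 0.2144 m²/s; V₁ = q/y₁ = 3.823 m/s. Fr₁ = V₁/√(g·y₁) = 5.155.
Sequent-depth ratio: y₂/y₁ = ½[√(1 + 8Fr₁²) − 1] = ½[√213.62 − 1] = 6.808.
y₂ = 6.808 × 0.05607 = 0.3817 m.
Tailwater y_tw = 0.4458 m: y_tw > y₂, so the jump is submerged.

y₂ = 0.3817 m; the jump is submerged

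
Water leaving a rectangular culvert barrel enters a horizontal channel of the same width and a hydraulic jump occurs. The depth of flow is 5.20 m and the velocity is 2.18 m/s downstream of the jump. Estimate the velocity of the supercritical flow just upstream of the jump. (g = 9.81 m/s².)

V₁ = 13.6 m/s

Fr₂ = V₂/√(g·y₂) = 2.18/√(9.81×5.20) = 0.305.
Applying the sequent-depth relation in reverse, y₁/y₂ = ½[√(1 + 8Fr₂²) − 1] = ½[√1.745 − 1] = 0.161.
y₁ = 0.161 × 5.20 = 0.835 m.
V₁ = q/y₁ = 11.3/0.835 = 13.6 m/s.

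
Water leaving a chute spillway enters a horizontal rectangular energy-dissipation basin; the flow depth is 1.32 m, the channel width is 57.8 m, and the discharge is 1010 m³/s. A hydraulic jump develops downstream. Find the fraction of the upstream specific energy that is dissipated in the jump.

q = Q/b = 1010/57.8 = 17.5 m²/s; V₁ = q/y₁ = 13.2 m/s. Fr₁ = V₁/√(g·y₁) = 3.68.
Sequent-depth ratio: y₂/y₁ = ½[√(1 + 8Fr₁²) − 1] = ½[√109.3 − 1] = 4.73.
y₂ = 4.73 × 1.32 = 6.24 m.
E₁ = y₁ + V₁²/2g = 10.3 m. ΔE = (y₂ − y₁)³/(4y₁y₂) = 3.61 m. ΔE/E₁ = 3.61/10.3 = 0.352.

ΔE/E₁ = 0.352 (35.2%)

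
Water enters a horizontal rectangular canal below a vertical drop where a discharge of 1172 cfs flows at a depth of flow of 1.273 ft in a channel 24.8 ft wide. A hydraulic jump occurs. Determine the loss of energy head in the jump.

ΔE = 12.49 ft

q = Q/b = 1172/24.8 = 47.26 ft²/s; V₁ = q/y₁ = 37.12 ft/s. Fr₁ = V₁/√(g·y₁) = 5.798.
Conjugate-depth relation: y₂/y₁ = ½[√(1 + 8Fr₁²) − 1] = ½[√269.97 − 1] = 7.715.
y₂ = 7.715 × 1.273 = 9.822 ft.
V₂ = q/y₂ = 47.26/9.822 = 4.812 ft/s. E₁ = y₁ + V₁²/2g = 22.67 ft; E₂ = y₂ + V₂²/2g = 10.18 ft. ΔE = E₁ − E₂ = 12.49 ft.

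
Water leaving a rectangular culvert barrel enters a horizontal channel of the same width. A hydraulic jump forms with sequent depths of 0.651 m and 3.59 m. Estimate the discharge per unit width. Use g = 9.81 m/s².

q = 6.97 m²/s

For a rectangular channel the momentum equation gives q² = ½·g·y₁·y₂·(y₁ + y₂) = ½×9.81×0.651×3.59×4.24 = 48.6.
q = √48.6 = 6.97 m²/s.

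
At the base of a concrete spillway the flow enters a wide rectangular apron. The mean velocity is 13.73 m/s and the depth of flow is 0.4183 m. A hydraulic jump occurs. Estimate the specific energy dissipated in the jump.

ΔE = 6.105 m

Fr₁ = V₁/√(g·y₁) = 13.73/√(9.81×0.4183) = 6.778.
By Bélanger, y₂/y₁ = ½[√(1 + 8Fr₁²) − 1] = ½[√368.51 − 1] = 9.098.
y₂ = 9.098 × 0.4183 = 3.806 m.
q = V₁·y₁ = 13.73 × 0.4183 = 5.743 m²/s. V₂ = q/y₂ = 5.743/3.806 = 1.509 m/s. E₁ = y₁ + V₁²/2g = 10.03 m; E₂ = y₂ + V₂²/2g = 3.922 m. ΔE = E₁ − E₂ = 6.105 m.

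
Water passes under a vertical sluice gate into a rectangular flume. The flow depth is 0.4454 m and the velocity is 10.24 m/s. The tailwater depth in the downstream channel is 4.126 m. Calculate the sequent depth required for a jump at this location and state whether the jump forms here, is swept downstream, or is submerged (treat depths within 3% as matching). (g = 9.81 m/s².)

y₂ = 2.871 m; the jump is submerged

Fr₁ = V₁/√(g·y₁) = 10.24/√(9.81×0.4454) = 4.899.
By Bélanger, y₂/y₁ = ½[√(1 + 8Fr₁²) − 1] = ½[√192.99 − 1] = 6.446.
y₂ = 6.446 × 0.4454 = 2.871 m.
Tailwater y_tw = 4.126 m: y_tw > y₂, so the jump is submerged.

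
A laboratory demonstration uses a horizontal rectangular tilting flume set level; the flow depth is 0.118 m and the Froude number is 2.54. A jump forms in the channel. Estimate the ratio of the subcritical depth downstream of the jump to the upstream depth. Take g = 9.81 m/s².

Fr₁ = 2.54 (given).
Conjugate-depth relation: y₂/y₁ = ½[√(1 + 8Fr₁²) − 1] = ½[√52.61 − 1] = 3.13.

y₂/y₁ = 3.13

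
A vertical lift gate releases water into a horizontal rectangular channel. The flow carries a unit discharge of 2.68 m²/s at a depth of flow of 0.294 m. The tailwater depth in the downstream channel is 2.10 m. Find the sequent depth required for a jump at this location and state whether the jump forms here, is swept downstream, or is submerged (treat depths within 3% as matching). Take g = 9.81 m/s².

y₂ = 2.09 m; the jump forms here

V₁ = q/y₁ = 2.68/0.294 = 9.12 m/s. Fr₁ = V₁/√(g·y₁) = 9.12/√(9.81×0.294) = 5.37.
Bélanger equation: y₂/y₁ = ½[√(1 + 8Fr₁²) − 1] = ½[√231.5 − 1] = 7.11.
y₂ = 7.11 × 0.294 = 2.09 m.
Tailwater y_tw = 2.10 m: y_tw ≈ y₂, so the jump forms here.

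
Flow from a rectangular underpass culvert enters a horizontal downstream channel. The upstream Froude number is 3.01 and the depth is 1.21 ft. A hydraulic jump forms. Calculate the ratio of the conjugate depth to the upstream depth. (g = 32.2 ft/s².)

y₂/y₁ = 3.79

Fr₁ = 3.01 (given).
Bélanger equation: y₂/y₁ = ½[√(1 + 8Fr₁²) − 1] = ½[√73.48 − 1] = 3.79.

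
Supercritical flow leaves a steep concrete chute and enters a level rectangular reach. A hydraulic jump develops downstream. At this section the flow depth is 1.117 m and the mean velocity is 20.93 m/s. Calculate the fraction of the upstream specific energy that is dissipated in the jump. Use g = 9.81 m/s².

ΔE/E₁ = 0.584 (58.4%)

Fr₁ = V₁/√(g·y₁) = 20.93/√(9.81×1.117) = 6.323.
Bélanger equation: y₂/y₁ = ½[√(1 + 8Fr₁²) − 1] = ½[√320.82 − 1] = 8.456.
y₂ = 8.456 × 1.117 = 9.445 m.
E₁ = y₁ + V₁²/2g = 23.44 m. ΔE = (y₂ − y₁)³/(4y₁y₂) = 13.69 m. ΔE/E₁ = 13.69/23.44 = 0.584.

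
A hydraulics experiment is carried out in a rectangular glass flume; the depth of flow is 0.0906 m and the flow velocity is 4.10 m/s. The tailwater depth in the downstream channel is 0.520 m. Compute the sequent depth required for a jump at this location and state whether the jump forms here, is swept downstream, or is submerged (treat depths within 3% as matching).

y₂ = 0.514 m; the jump forms here

Fr₁ = V₁/√(g·y₁) = 4.10/√(9.81×0.0906) = 4.35.
Conjugate-depth relation: y₂/y₁ = ½[√(1 + 8Fr₁²) − 1] = ½[√152.3 − 1] = 5.67.
y₂ = 5.67 × 0.0906 = 0.514 m.
Tailwater y_tw = 0.520 m: y_tw ≈ y₂, so the jump forms here.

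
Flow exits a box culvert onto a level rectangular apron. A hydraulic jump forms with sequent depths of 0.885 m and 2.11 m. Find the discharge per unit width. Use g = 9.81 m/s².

For a rectangular channel the momentum equation gives q² = ½·g·y₁·y₂·(y₁ + y₂) = ½×9.81×0.885×2.11×3.00 = 27.4.
q = √27.4 = 5.24 m²/s.

q = 5.24 m²/s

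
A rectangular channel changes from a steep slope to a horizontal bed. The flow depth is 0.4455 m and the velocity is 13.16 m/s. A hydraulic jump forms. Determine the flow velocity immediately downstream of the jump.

V₂ = 1.564 m/s

Fr₁ = V₁/√(g·y₁) = 13.16/√(9.81×0.4455) = 6.295.
Sequent-depth ratio: y₂/y₁ = ½[√(1 + 8Fr₁²) − 1] = ½[√318.02 − 1] = 8.417.
y₂ = 8.417 × 0.4455 = 3.750 m.
q = V₁·y₁ = 13.16 × 0.4455 = 5.863 m²/s.
V₂ = q/y₂ = 5.863/3.750 = 1.564 m/s.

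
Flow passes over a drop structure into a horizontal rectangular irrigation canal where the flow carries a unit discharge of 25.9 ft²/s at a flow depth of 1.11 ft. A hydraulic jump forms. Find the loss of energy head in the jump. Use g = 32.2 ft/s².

V₁ = q/y₁ = 25.9/1.11 = 23.3 ft/s. Fr₁ = V₁/√(g·y₁) = 23.3/√(32.2×1.11) = 3.90.
By Bélanger, y₂/y₁ = ½[√(1 + 8Fr₁²) − 1] = ½[√122.9 − 1] = 5.04.
y₂ = 5.04 × 1.11 = 5.60 ft.
Head loss: ΔE = (y₂ − y₁)³/(4y₁y₂) = (5.60 − 1.11)³/(4×1.11×5.60) = 90.3/24.8 = 3.63 ft.

ΔE = 3.63 ft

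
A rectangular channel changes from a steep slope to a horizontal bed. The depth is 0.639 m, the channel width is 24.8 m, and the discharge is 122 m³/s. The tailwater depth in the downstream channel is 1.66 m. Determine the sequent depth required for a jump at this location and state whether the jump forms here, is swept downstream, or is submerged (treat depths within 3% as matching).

q = Q/b = 122/24.8 = 4.92 m²/s; V₁ = q/y₁ = 7.70 m/s. Fr₁ = V₁/√(g·y₁) = 3.07.
Bélanger equation: y₂/y₁ = ½[√(1 + 8Fr₁²) − 1] = ½[√76.64 − 1] = 3.88.
y₂ = 3.88 × 0.639 = 2.48 m.
Tailwater y_tw = 1.66 m: y_tw < y₂, so the jump is swept downstream.

y₂ = 2.48 m; the jump is swept downstream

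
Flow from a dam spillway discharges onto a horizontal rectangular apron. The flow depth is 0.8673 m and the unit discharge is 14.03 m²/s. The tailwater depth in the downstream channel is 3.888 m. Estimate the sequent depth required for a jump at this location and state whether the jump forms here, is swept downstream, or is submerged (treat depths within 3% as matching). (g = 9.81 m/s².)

V₁ = q/y₁ = 14.03/0.8673 = 16.18 m/s. Fr₁ = V₁/√(g·y₁) = 16.18/√(9.81×0.8673) = 5.546.
Bélanger equation: y₂/y₁ = ½[√(1 + 8Fr₁²) − 1] = ½[√247.05 − 1] = 7.359.
y₂ = 7.359 × 0.8673 = 6.382 m.
Tailwater y_tw = 3.888 m: y_tw < y₂, so the jump is swept downstream.

y₂ = 6.382 m; the jump is swept downstream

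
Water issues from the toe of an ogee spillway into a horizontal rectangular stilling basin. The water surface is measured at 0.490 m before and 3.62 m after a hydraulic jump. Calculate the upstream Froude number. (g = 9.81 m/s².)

For a rectangular channel the momentum equation gives q² = ½·g·y₁·y₂·(y₁ + y₂) = ½×9.81×0.490×3.62×4.11 = 35.8.
q = √35.8 = 5.98 m²/s.
V₁ = q/y₁ = 12.2 m/s; Fr₁ = V₁/√(g·y₁) = 5.57.

Fr₁ = 5.57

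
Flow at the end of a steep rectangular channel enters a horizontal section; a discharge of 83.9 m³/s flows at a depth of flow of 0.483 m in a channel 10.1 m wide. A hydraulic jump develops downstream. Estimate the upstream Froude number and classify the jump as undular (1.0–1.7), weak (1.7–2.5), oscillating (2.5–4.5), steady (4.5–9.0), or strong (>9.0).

q = Q/b = 83.9/10.1 = 8.31 m²/s; V₁ = q/y₁ = 17.2 m/s. Fr₁ = V₁/√(g·y₁) = 7.90.
Fr₁ = 7.90 lies in the steady range.

Fr₁ = 7.90; steady jump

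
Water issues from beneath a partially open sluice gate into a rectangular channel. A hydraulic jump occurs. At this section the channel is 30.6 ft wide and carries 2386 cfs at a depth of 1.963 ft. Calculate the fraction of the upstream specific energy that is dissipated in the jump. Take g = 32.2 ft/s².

ΔE/E₁ = 0.490 (49.0%)

q = Q/b = 2386/30.6 = 77.97 ft²/s; V₁ = q/y₁ = 39.72 ft/s. Fr₁ = V₁/√(g·y₁) = 4.996.
By Bélanger, y₂/y₁ = ½[√(1 + 8Fr₁²) − 1] = ½[√200.70 − 1] = 6.583.
y₂ = 6.583 × 1.963 = 12.92 ft.
E₁ = y₁ + V₁²/2g = 26.46 ft. ΔE = (y₂ − y₁)³/(4y₁y₂) = 12.97 ft. ΔE/E₁ = 12.97/26.46 = 0.490.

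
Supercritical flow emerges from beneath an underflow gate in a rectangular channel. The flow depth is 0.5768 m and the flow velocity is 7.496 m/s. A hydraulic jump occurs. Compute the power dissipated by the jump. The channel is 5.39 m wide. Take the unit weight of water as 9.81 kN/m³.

Fr₁ = V₁/√(g·y₁) = 7.496/√(9.81×0.5768) = 3.151.
Bélanger equation: y₂/y₁ = ½[√(1 + 8Fr₁²) − 1] = ½[√80.443 − 1] = 3.984.
y₂ = 3.984 × 0.5768 = 2.298 m.
Head loss: ΔE = (y₂ − y₁)³/(4y₁y₂) = (2.298 − 0.5768)³/(4×0.5768×2.298) = 5.101/5.303 = 0.9621 m.
q = V₁·y₁ = 7.496 × 0.5768 = 4.324 m²/s. Q = q·b = 4.324 × 5.39 = 23.30 m³/s. P = γ·Q·ΔE = 9.81 × 23.30 × 0.9621 = 219.9 kW.

P = 219.9 kW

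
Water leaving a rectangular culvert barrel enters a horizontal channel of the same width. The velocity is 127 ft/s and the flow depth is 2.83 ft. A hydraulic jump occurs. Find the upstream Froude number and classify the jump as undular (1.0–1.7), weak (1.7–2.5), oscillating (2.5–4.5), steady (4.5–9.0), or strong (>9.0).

Fr₁ = 13.3; strong jump

Fr₁ = V₁/√(g·y₁) = 127/√(32.2×2.83) = 13.3.
Fr₁ = 13.3 lies in the strong range.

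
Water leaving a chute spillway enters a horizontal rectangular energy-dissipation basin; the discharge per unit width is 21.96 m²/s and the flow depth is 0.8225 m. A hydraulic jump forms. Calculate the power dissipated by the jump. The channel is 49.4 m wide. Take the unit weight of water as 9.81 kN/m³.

P = 280990 kW

V₁ = q/y₁ = 21.96/0.8225 = 26.70 m/s. Fr₁ = V₁/√(g·y₁) = 26.70/√(9.81×0.8225) = 9.399.
From the momentum equation for a rectangular channel, y₂/y₁ = ½[√(1 + 8Fr₁²) − 1] = ½[√707.77 − 1] = 12.80.
y₂ = 12.80 × 0.8225 = 10.53 m.
V₂ = q/y₂ = 21.96/10.53 = 2.086 m/s. E₁ = y₁ + V₁²/2g = 37.15 m; E₂ = y₂ + V₂²/2g = 10.75 m. ΔE = E₁ − E₂ = 26.40 m.
Q = q·b = 21.96 × 49.4 = 1085 m³/s. P = γ·Q·ΔE = 9.81 × 1085 × 26.40 = 280990 kW.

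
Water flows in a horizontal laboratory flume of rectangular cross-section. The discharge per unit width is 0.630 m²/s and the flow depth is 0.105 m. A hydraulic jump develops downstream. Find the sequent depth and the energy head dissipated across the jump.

V₁ = q/y₁ = 0.630/0.105 = 6.00 m/s. Fr₁ = V₁/√(g·y₁) = 6.00/√(9.81×0.105) = 5.91.
From the momentum equation for a rectangular channel, y₂/y₁ = ½[√(1 + 8Fr₁²) − 1] = ½[√280.6 − 1] = 7.88.
y₂ = 7.88 × 0.105 = 0.827 m.
V₂ = q/y₂ = 0.630/0.827 = 0.762 m/s. E₁ = y₁ + V₁²/2g = 1.94 m; E₂ = y₂ + V₂²/2g = 0.857 m. ΔE = E₁ − E₂ = 1.08 m.

y₂ = 0.827 m; ΔE = 1.08 m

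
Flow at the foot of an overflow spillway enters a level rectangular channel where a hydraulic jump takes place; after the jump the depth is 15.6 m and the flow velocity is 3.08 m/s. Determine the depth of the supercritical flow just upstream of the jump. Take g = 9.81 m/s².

y₁ = 1.74 m

Fr₂ = V₂/√(g·y₂) = 3.08/√(9.81×15.6) = 0.249.
The Bélanger relation is symmetric: y₁/y₂ = ½[√(1 + 8Fr₂²) − 1] = ½[√1.496 − 1] = 0.112.
y₁ = 0.112 × 15.6 = 1.74 m.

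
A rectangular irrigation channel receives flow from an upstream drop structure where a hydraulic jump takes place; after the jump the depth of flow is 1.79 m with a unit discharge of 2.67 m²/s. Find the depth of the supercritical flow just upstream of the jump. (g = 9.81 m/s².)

y₁ = 0.375 m

V₂ = q/y₂ = 2.67/1.79 = 1.49 m/s; Fr₂ = V₂/√(g·y₂) = 0.356.
From the momentum equation (using Fr₂), y₁/y₂ = ½[√(1 + 8Fr₂²) − 1] = ½[√2.014 − 1] = 0.210.
y₁ = 0.210 × 1.79 = 0.375 m.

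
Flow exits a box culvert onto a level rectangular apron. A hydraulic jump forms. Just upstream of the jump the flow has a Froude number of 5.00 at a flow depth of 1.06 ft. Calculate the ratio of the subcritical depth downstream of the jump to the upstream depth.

y₂/y₁ = 6.59

Fr₁ = 5.00 (given).
Conjugate-depth relation: y₂/y₁ = ½[√(1 + 8Fr₁²) − 1] = ½[√201.0 − 1] = 6.59.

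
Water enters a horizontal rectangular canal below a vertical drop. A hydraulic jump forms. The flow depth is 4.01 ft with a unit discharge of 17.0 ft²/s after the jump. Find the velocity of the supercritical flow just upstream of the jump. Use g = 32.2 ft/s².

V₂ = q/y₂ = 17.0/4.01 = 4.24 ft/s; Fr₂ = V₂/√(g·y₂) = 0.373.
From the momentum equation (using Fr₂), y₁/y₂ = ½[√(1 + 8Fr₂²) − 1] = ½[√2.114 − 1] = 0.227.
y₁ = 0.227 × 4.01 = 0.910 ft.
V₁ = q/y₁ = 17.0/0.910 = 18.7 ft/s.

V₁ = 18.7 ft/s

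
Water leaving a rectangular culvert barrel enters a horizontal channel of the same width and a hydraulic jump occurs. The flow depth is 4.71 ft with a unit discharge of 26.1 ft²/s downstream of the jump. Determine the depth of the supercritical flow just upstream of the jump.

y₁ = 1.46 ft

V₂ = q/y₂ = 26.1/4.71 = 5.54 ft/s; Fr₂ = V₂/√(g·y₂) = 0.450.
From the momentum equation (using Fr₂), y₁/y₂ = ½[√(1 + 8Fr₂²) − 1] = ½[√2.620 − 1] = 0.309.
y₁ = 0.309 × 4.71 = 1.46 ft.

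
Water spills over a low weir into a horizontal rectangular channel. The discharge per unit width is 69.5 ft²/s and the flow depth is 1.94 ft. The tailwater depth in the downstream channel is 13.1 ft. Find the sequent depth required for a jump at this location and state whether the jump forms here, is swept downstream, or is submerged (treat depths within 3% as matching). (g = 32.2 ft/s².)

y₂ = 11.5 ft; the jump is submerged

V₁ = q/y₁ = 69.5/1.94 = 35.8 ft/s. Fr₁ = V₁/√(g·y₁) = 35.8/√(32.2×1.94) = 4.53.
Bélanger equation: y₂/y₁ = ½[√(1 + 8Fr₁²) − 1] = ½[√165.4 − 1] = 5.93.
y₂ = 5.93 × 1.94 = 11.5 ft.
Tailwater y_tw = 13.1 ft: y_tw > y₂, so the jump is submerged.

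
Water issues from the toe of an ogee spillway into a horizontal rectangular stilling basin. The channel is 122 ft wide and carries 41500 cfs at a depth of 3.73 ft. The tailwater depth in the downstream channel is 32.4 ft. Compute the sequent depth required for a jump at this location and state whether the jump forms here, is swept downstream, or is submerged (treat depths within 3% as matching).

y₂ = 42.1 ft; the jump is swept downstream

q = Q/b = 41500/122 = 340 ft²/s; V₁ = q/y₁ = 91.2 ft/s. Fr₁ = V₁/√(g·y₁) = 8.32.
Sequent-depth ratio: y₂/y₁ = ½[√(1 + 8Fr₁²) − 1] = ½[√555.0 − 1] = 11.3.
y₂ = 11.3 × 3.73 = 42.1 ft.
Tailwater y_tw = 32.4 ft: y_tw < y₂, so the jump is swept downstream.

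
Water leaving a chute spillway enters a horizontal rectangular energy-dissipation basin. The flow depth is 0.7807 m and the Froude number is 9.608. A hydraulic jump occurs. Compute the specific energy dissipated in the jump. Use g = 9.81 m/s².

Fr₁ = 9.608 (given).
Sequent-depth ratio: y₂/y₁ = ½[√(1 + 8Fr₁²) − 1] = ½[√739.51 − 1] = 13.10.
y₂ = 13.10 × 0.7807 = 10.22 m.
V₁ = Fr₁·√(g·y₁) = 9.608×√(9.81×0.7807) = 26.59 m/s; q = V₁·y₁ = 20.76 m²/s. V₂ = q/y₂ = 20.76/10.22 = 2.030 m/s. E₁ = y₁ + V₁²/2g = 36.82 m; E₂ = y₂ + V₂²/2g = 10.43 m. ΔE = E₁ − E₂ = 26.38 m.

ΔE = 26.38 m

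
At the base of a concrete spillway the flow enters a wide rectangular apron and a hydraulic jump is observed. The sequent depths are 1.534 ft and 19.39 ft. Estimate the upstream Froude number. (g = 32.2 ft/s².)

Fr₁ = 9.285

For a rectangular channel the momentum equation gives q² = ½·g·y₁·y₂·(y₁ + y₂) = ½×32.2×1.534×19.39×20.92 = 10020.
q = √10020 = 100.1 ft²/s.
V₁ = q/y₁ = 65.25 ft/s; Fr₁ = V₁/√(g·y₁) = 9.285.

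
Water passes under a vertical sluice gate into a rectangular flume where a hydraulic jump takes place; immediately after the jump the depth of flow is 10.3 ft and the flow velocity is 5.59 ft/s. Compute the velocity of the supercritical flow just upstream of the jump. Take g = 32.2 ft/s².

V₁ = 34.5 ft/s

Fr₂ = V₂/√(g·y₂) = 5.59/√(32.2×10.3) = 0.307.
Since the conjugate-depth ratio holds either way, y₁/y₂ = ½[√(1 + 8Fr₂²) − 1] = ½[√1.754 − 1] = 0.162.
y₁ = 0.162 × 10.3 = 1.67 ft.
V₁ = q/y₁ = 57.6/1.67 = 34.5 ft/s.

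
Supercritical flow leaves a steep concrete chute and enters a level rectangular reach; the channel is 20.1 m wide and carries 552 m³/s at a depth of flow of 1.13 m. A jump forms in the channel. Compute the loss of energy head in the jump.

q = Q/b = 552/20.1 = 27.5 m²/s; V₁ = q/y₁ = 24.3 m/s. Fr₁ = V₁/√(g·y₁) = 7.30.
Sequent-depth ratio: y₂/y₁ = ½[√(1 + 8Fr₁²) − 1] = ½[√427.3 − 1] = 9.84.
y₂ = 9.84 × 1.13 = 11.1 m.
Head loss: ΔE = (y₂ − y₁)³/(4y₁y₂) = (11.1 − 1.13)³/(4×1.13×11.1) = 995/50.2 = 19.8 m.

ΔE = 19.8 m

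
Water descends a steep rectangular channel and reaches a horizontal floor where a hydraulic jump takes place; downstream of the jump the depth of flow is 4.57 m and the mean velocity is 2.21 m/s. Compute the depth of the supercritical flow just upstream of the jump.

Fr₂ = V₂/√(g·y₂) = 2.21/√(9.81×4.57) = 0.330.
From the momentum equation (using Fr₂), y₁/y₂ = ½[√(1 + 8Fr₂²) − 1] = ½[√1.872 − 1] = 0.184.
y₁ = 0.184 × 4.57 = 0.841 m.

y₁ = 0.841 m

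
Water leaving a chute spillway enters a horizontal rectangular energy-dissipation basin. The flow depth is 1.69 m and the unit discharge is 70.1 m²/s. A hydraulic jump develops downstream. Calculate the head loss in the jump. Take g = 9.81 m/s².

ΔE = 65.4 m

V₁ = q/y₁ = 70.1/1.69 = 41.5 m/s. Fr₁ = V₁/√(g·y₁) = 41.5/√(9.81×1.69) = 10.2.
Sequent-depth ratio: y₂/y₁ = ½[√(1 + 8Fr₁²) − 1] = ½[√831.2 − 1] = 13.9.
y₂ = 13.9 × 1.69 = 23.5 m.
Head loss: ΔE = (y₂ − y₁)³/(4y₁y₂) = (23.5 − 1.69)³/(4×1.69×23.5) = 10399/159 = 65.4 m.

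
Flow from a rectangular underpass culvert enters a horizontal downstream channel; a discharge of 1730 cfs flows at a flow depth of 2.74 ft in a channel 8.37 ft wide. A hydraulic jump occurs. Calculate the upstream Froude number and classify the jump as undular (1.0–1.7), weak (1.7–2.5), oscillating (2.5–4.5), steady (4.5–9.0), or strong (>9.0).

Fr₁ = 8.03; steady jump

q = Q/b = 1730/8.37 = 207 ft²/s; V₁ = q/y₁ = 75.4 ft/s. Fr₁ = V₁/√(g·y₁) = 8.03.
Fr₁ = 8.03 lies in the steady range.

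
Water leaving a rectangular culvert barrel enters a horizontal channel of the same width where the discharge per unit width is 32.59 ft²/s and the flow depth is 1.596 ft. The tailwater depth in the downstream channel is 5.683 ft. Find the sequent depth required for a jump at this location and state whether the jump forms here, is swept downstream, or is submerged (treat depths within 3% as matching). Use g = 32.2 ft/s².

y₂ = 5.681 ft; the jump forms here

V₁ = q/y₁ = 32.59/1.596 = 20.42 ft/s. Fr₁ = V₁/√(g·y₁) = 20.42/√(32.2×1.596) = 2.848.
Conjugate-depth relation: y₂/y₁ = ½[√(1 + 8Fr₁²) − 1] = ½[√65.909 − 1] = 3.559.
y₂ = 3.559 × 1.596 = 5.681 ft.
Tailwater y_tw = 5.683 ft: y_tw ≈ y₂, so the jump forms here.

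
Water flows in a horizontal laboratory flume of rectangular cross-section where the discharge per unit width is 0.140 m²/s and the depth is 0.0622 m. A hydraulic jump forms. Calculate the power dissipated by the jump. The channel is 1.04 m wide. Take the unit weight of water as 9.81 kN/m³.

V₁ = q/y₁ = 0.140/0.0622 = 2.25 m/s. Fr₁ = V₁/√(g·y₁) = 2.25/√(9.81×0.0622) = 2.88.
Sequent-depth ratio: y₂/y₁ = ½[√(1 + 8Fr₁²) − 1] = ½[√67.42 − 1] = 3.61.
y₂ = 3.61 × 0.0622 = 0.224 m.
Head loss: ΔE = (y₂ − y₁)³/(4y₁y₂) = (0.224 − 0.0622)³/(4×0.0622×0.224) = 0.00426/0.0558 = 0.0763 m.
Q = q·b = 0.140 × 1.04 = 0.146 m³/s. P = γ·Q·ΔE = 9.81 × 0.146 × 0.0763 = 0.109 kW.

P = 0.109 kW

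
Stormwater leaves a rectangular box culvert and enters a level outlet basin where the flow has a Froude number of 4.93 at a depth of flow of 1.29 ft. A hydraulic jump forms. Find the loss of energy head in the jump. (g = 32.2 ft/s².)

Fr₁ = 4.93 (given).
By Bélanger, y₂/y₁ = ½[√(1 + 8Fr₁²) − 1] = ½[√195.4 − 1] = 6.49.
y₂ = 6.49 × 1.29 = 8.37 ft.
Head loss: ΔE = (y₂ − y₁)³/(4y₁y₂) = (8.37 − 1.29)³/(4×1.29×8.37) = 355/43.2 = 8.22 ft.

ΔE = 8.22 ft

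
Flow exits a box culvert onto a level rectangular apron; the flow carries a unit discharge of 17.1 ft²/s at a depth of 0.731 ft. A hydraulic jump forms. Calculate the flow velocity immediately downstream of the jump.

V₁ = q/y₁ = 17.1/0.731 = 23.4 ft/s. Fr₁ = V₁/√(g·y₁) = 23.4/√(32.2×0.731) = 4.82.
Bélanger equation: y₂/y₁ = ½[√(1 + 8Fr₁²) − 1] = ½[√187.0 − 1] = 6.34.
y₂ = 6.34 × 0.731 = 4.63 ft.
V₂ = q/y₂ = 17.1/4.63 = 3.69 ft/s.

V₂ = 3.69 ft/s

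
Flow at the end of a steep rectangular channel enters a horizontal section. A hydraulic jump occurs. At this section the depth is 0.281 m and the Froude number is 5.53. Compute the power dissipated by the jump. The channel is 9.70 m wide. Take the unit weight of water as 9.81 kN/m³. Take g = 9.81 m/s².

P = 598 kW

Fr₁ = 5.53 (given).
By Bélanger, y₂/y₁ = ½[√(1 + 8Fr₁²) − 1] = ½[√245.6 − 1] = 7.34.
y₂ = 7.34 × 0.281 = 2.06 m.
V₁ = Fr₁·√(g·y₁) = 5.53×√(9.81×0.281) = 9.18 m/s; q = V₁·y₁ = 2.58 m²/s. V₂ = q/y₂ = 2.58/2.06 = 1.25 m/s. E₁ = y₁ + V₁²/2g = 4.58 m; E₂ = y₂ + V₂²/2g = 2.14 m. ΔE = E₁ − E₂ = 2.44 m.
Q = q·b = 2.58 × 9.70 = 25.0 m³/s. P = γ·Q·ΔE = 9.81 × 25.0 × 2.44 = 598 kW.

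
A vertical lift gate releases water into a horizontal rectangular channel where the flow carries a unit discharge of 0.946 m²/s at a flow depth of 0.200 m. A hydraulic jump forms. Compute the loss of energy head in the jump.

ΔE = 0.418 m

V₁ = q/y₁ = 0.946/0.200 = 4.73 m/s. Fr₁ = V₁/√(g·y₁) = 4.73/√(9.81×0.200) = 3.38.
Sequent-depth ratio: y₂/y₁ = ½[√(1 + 8Fr₁²) − 1] = ½[√92.22 − 1] = 4.30.
y₂ = 4.30 × 0.200 = 0.860 m.
Head loss: ΔE = (y₂ − y₁)³/(4y₁y₂) = (0.860 − 0.200)³/(4×0.200×0.860) = 0.288/0.688 = 0.418 m.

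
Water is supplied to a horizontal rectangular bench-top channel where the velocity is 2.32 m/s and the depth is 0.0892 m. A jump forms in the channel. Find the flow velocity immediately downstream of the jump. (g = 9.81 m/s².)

V₂ = 0.762 m/s

Fr₁ = V₁/√(g·y₁) = 2.32/√(9.81×0.0892) = 2.48.
Sequent-depth ratio: y₂/y₁ = ½[√(1 + 8Fr₁²) − 1] = ½[√50.21 − 1] = 3.04.
y₂ = 3.04 × 0.0892 = 0.271 m.
q = V₁·y₁ = 2.32 × 0.0892 = 0.207 m²/s.
V₂ = q/y₂ = 0.207/0.271 = 0.762 m/s.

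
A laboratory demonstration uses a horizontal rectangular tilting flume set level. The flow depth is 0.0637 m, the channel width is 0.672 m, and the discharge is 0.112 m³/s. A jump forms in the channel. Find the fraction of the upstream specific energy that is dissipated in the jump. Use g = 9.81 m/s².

ΔE/E₁ = 0.303 (30.3%)

q = Q/b = 0.112/0.672 = 0.167 m²/s; V₁ = q/y₁ = 2.62 m/s. Fr₁ = V₁/√(g·y₁) = 3.31.
Conjugate-depth relation: y₂/y₁ = ½[√(1 + 8Fr₁²) − 1] = ½[√88.64 − 1] = 4.21.
y₂ = 4.21 × 0.0637 = 0.268 m.
E₁ = y₁ + V₁²/2g = 0.413 m. ΔE = (y₂ − y₁)³/(4y₁y₂) = 0.125 m. ΔE/E₁ = 0.125/0.413 = 0.303.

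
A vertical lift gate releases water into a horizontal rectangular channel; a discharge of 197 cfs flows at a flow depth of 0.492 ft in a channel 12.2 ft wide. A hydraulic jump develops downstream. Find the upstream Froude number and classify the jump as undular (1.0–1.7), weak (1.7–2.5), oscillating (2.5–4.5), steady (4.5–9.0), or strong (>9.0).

Fr₁ = 8.25; steady jump

q = Q/b = 197/12.2 = 16.1 ft²/s; V₁ = q/y₁ = 32.8 ft/s. Fr₁ = V₁/√(g·y₁) = 8.25.
Fr₁ = 8.25 lies in the steady range.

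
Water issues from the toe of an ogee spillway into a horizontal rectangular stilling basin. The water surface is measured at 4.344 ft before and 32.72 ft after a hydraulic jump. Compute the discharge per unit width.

For a rectangular channel the momentum equation gives q² = ½·g·y₁·y₂·(y₁ + y₂) = ½×32.2×4.344×32.72×37.06 = 84817.
q = √84817 = 291.2 ft²/s.

q = 291.2 ft²/s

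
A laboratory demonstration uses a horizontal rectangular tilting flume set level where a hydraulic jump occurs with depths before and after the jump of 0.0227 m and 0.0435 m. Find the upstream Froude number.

For a rectangular channel the momentum equation gives q² = ½·g·y₁·y₂·(y₁ + y₂) = ½×9.81×0.0227×0.0435×0.0662 = 0.000321.
q = √0.000321 = 0.0179 m²/s.
V₁ = q/y₁ = 0.789 m/s; Fr₁ = V₁/√(g·y₁) = 1.67.

Fr₁ = 1.67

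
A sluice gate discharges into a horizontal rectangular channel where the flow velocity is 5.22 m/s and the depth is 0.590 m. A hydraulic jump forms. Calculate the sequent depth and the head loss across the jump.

y₂ = 1.54 m; ΔE = 0.235 m

Fr₁ = V₁/√(g·y₁) = 5.22/√(9.81×0.590) = 2.17.
By Bélanger, y₂/y₁ = ½[√(1 + 8Fr₁²) − 1] = ½[√38.66 − 1] = 2.61.
y₂ = 2.61 × 0.590 = 1.54 m.
Head loss: ΔE = (y₂ − y₁)³/(4y₁y₂) = (1.54 − 0.590)³/(4×0.590×1.54) = 0.855/3.63 = 0.235 m.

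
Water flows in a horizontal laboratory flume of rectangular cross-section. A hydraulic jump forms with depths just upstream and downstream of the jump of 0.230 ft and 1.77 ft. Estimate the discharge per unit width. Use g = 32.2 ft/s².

For a rectangular channel the momentum equation gives q² = ½·g·y₁·y₂·(y₁ + y₂) = ½×32.2×0.230×1.77×2.00 = 13.1.
q = √13.1 = 3.62 ft²/s.

q = 3.62 ft²/s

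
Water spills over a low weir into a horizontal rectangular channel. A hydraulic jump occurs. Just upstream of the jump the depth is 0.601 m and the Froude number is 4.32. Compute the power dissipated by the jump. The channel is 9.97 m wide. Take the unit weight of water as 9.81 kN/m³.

Fr₁ = 4.32 (given).
Conjugate-depth relation: y₂/y₁ = ½[√(1 + 8Fr₁²) − 1] = ½[√150.3 − 1] = 5.63.
y₂ = 5.63 × 0.601 = 3.38 m.
V₁ = Fr₁·√(g·y₁) = 4.32×√(9.81×0.601) = 10.5 m/s; q = V₁·y₁ = 6.30 m²/s. V₂ = q/y₂ = 6.30/3.38 = 1.86 m/s. E₁ = y₁ + V₁²/2g = 6.21 m; E₂ = y₂ + V₂²/2g = 3.56 m. ΔE = E₁ − E₂ = 2.65 m.
Q = q·b = 6.30 × 9.97 = 62.9 m³/s. P = γ·Q·ΔE = 9.81 × 62.9 × 2.65 = 1633 kW.

P = 1633 kW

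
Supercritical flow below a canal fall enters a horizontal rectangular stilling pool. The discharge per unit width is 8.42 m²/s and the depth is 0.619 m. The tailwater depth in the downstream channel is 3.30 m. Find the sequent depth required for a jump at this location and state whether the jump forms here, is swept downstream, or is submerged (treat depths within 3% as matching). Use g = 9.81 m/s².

y₂ = 4.53 m; the jump is swept downstream

V₁ = q/y₁ = 8.42/0.619 = 13.6 m/s. Fr₁ = V₁/√(g·y₁) = 13.6/√(9.81×0.619) = 5.52.
Sequent-depth ratio: y₂/y₁ = ½[√(1 + 8Fr₁²) − 1] = ½[√244.8 − 1] = 7.32.
y₂ = 7.32 × 0.619 = 4.53 m.
Tailwater y_tw = 3.30 m: y_tw < y₂, so the jump is swept downstream.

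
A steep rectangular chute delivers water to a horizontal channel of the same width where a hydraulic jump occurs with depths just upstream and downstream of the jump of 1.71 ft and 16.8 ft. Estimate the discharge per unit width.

For a rectangular channel the momentum equation gives q² = ½·g·y₁·y₂·(y₁ + y₂) = ½×32.2×1.71×16.8×18.5 = 8561.
q = √8561 = 92.5 ft²/s.

q = 92.5 ft²/s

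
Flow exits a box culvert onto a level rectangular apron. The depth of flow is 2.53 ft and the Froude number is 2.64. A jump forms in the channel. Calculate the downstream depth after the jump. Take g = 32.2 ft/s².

y₂ = 8.27 ft

Fr₁ = 2.64 (given).
Conjugate-depth relation: y₂/y₁ = ½[√(1 + 8Fr₁²) − 1] = ½[√56.76 − 1] = 3.27.
y₂ = 3.27 × 2.53 = 8.27 ft.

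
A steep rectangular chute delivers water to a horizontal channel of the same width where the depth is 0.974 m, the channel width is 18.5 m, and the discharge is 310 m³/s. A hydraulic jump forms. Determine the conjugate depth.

q = Q/b = 310/18.5 = 16.8 m²/s; V₁ = q/y₁ = 17.2 m/s. Fr₁ = V₁/√(g·y₁) = 5.57.
Bélanger equation: y₂/y₁ = ½[√(1 + 8Fr₁²) − 1] = ½[√248.8 − 1] = 7.39.
y₂ = 7.39 × 0.974 = 7.19 m.

y₂ = 7.19 m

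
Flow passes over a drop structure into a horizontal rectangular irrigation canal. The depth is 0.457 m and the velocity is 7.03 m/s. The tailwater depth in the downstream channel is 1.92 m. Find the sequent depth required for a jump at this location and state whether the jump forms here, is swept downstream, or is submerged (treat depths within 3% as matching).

Fr₁ = V₁/√(g·y₁) = 7.03/√(9.81×0.457) = 3.32.
From the momentum equation for a rectangular channel, y₂/y₁ = ½[√(1 + 8Fr₁²) − 1] = ½[√89.19 − 1] = 4.22.
y₂ = 4.22 × 0.457 = 1.93 m.
Tailwater y_tw = 1.92 m: y_tw ≈ y₂, so the jump forms here.

y₂ = 1.93 m; the jump forms here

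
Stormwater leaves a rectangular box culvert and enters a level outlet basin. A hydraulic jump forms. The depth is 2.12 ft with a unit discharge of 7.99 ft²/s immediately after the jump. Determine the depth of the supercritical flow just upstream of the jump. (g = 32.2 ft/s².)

y₁ = 0.670 ft

V₂ = q/y₂ = 7.99/2.12 = 3.77 ft/s; Fr₂ = V₂/√(g·y₂) = 0.456.
The Bélanger relation is symmetric: y₁/y₂ = ½[√(1 + 8Fr₂²) − 1] = ½[√2.665 − 1] = 0.316.
y₁ = 0.316 × 2.12 = 0.670 ft.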